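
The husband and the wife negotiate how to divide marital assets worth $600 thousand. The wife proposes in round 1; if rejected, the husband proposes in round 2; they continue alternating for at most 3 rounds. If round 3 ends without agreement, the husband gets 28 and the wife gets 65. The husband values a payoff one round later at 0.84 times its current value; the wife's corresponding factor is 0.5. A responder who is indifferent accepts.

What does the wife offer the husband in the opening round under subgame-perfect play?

Round 3 (the wife proposes): the husband gets 28 if talks fail, so the wife offers 28 and keeps 572.
Round 2 (the husband proposes): the wife can get 572 next round, worth 0.5 × 572 = 286 now. The husband offers 286 and keeps 600 − 286 = 314.
Round 1 (the wife proposes): the husband can get 314 next round, worth 0.84 × 314 = 263.76 now, so the wife offers 263.76, keeping 336.24.

263.76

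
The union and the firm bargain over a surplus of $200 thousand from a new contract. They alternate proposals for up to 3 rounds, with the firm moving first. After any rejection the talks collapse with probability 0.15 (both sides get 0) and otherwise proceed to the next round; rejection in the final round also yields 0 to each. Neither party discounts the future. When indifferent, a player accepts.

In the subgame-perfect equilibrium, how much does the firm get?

By backward induction:
Round 3 (the firm proposes): rejection yields 0 for the union; the firm offers 0 and keeps 200.
Round 2 (the union proposes): rejecting gives the firm an expected 0.85 × 200 = 170, so the union offers 170, keeping 30.
Round 1 (the firm proposes): rejecting gives the union an expected 0.85 × 30 = 25.5. The firm offers 25.5 and keeps 200 − 25.5 = 174.5.

174.5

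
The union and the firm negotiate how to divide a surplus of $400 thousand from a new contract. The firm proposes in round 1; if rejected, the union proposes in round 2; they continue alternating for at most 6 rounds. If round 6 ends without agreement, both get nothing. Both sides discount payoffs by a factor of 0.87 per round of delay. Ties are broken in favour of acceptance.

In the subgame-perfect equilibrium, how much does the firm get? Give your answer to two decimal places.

121.15

Round 6 (the union proposes): rejection yields 0 for the firm; the union offers 0 and keeps 400.
Round 5 (the firm proposes): the union can get 400 next round, worth 0.87 × 400 = 348 now, so the firm offers 348, keeping 52.
Round 4 (the union proposes): the firm can get 52 next round, worth 0.87 × 52 = 45.24 now, so the union offers 45.24, keeping 354.76.
Round 3 (the firm proposes): the union can get 354.76 next round, worth 0.87 × 354.76 = 308.6412 now; the firm offers that and keeps 91.3588.
Round 2 (the union proposes): the firm can get 91.3588 next round, worth 0.87 × 91.3588 = 79.482156 now. The union offers 79.482156 and keeps 400 − 79.482156 = 320.517844.
Round 1 (the firm proposes): the union can get 320.517844 next round, worth 0.87 × 320.517844 = 278.85052428 now, so the firm offers 278.85052428, keeping 121.14947572.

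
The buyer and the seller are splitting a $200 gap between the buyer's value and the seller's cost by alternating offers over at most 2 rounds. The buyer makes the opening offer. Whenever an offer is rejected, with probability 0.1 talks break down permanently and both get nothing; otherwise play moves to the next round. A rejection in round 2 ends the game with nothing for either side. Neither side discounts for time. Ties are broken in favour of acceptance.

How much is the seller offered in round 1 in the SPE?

180

Round 2 (the seller proposes): the buyer will accept anything ≥ 0, so the seller offers 0 and keeps 200.
Round 1 (the buyer proposes): rejecting gives the seller an expected 0.9 × 200 = 180, so the buyer offers 180, keeping 20.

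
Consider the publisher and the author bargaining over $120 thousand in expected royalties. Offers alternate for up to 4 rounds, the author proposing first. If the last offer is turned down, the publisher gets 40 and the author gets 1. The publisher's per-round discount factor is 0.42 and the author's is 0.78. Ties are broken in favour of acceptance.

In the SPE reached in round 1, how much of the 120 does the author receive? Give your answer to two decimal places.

92.54

Round 4 (the publisher proposes): the author gets 1 if talks fail, so the publisher offers 1 and keeps 119.
Round 3 (the author proposes): the publisher can get 119 next round, worth 0.42 × 119 = 49.98 now; the author offers that and keeps 70.02.
Round 2 (the publisher proposes): the author can get 70.02 next round, worth 0.78 × 70.02 = 54.6156 now. The publisher offers 54.6156 and keeps 120 − 54.6156 = 65.3844.
Round 1 (the author proposes): the publisher can get 65.3844 next round, worth 0.42 × 65.3844 = 27.461448 now; the author offers that and keeps 92.538552.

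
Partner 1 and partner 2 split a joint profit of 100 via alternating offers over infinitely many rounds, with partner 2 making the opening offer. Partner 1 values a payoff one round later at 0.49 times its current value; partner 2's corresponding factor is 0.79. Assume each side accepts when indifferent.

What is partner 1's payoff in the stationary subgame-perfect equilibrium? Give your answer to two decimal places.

16.79

Let x be partner 2's share when partner 2 proposes and y be partner 1's share when partner 1 proposes.
Partner 1 accepts iff offered ≥ 0.49·y, so x = 100 − 0.49y. Symmetrically y = 100 − 0.79x.
Substituting: x = 100 − 0.49(100 − 0.79x), giving x(1 − 0.79·0.49) = 100(1 − 0.49).
So x = 100 × 0.51 / 0.6129 ≈ 83.2110, and partner 1 receives 100 − x ≈ 16.7890.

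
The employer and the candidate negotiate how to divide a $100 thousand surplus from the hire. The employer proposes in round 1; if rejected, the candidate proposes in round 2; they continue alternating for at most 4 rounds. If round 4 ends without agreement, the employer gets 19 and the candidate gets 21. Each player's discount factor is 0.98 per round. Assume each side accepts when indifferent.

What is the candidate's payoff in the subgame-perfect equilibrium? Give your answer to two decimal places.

Work backward from the last round.
Round 4 (the candidate proposes): the employer gets 19 if talks fail, so the candidate offers 19 and keeps 81.
Round 3 (the employer proposes): the candidate can get 81 next round, worth 0.98 × 81 = 79.38 now; the employer offers that and keeps 20.62.
Round 2 (the candidate proposes): the employer can get 20.62 next round, worth 0.98 × 20.62 = 20.2076 now. The candidate offers 20.2076 and keeps 100 − 20.2076 = 79.7924.
Round 1 (the employer proposes): the candidate can get 79.7924 next round, worth 0.98 × 79.7924 = 78.196552 now; the employer offers that and keeps 21.803448.

78.20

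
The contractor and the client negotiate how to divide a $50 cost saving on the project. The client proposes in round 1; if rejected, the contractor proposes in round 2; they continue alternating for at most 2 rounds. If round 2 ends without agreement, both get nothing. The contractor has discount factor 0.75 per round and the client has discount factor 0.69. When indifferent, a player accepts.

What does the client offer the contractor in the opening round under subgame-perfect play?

Solve by backward induction from round 2.
Round 2 (the contractor proposes): the client will accept anything ≥ 0, so the contractor offers 0 and keeps 50.
Round 1 (the client proposes): the contractor can get 50 next round, worth 0.75 × 50 = 37.5 now. The client offers 37.5 and keeps 50 − 37.5 = 12.5.

37.5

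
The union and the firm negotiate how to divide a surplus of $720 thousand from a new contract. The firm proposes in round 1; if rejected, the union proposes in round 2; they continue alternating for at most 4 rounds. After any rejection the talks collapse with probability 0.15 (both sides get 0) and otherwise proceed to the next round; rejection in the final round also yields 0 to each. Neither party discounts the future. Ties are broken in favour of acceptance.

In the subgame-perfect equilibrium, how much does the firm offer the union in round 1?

533.97

Round 4 (the union proposes): the firm will accept anything ≥ 0, so the union offers 0 and keeps 720.
Round 3 (the firm proposes): rejecting gives the union an expected 0.85 × 720 = 612, so the firm offers 612, keeping 108.
Round 2 (the union proposes): rejecting gives the firm an expected 0.85 × 108 = 91.8, so the union offers 91.8, keeping 628.2.
Round 1 (the firm proposes): rejecting gives the union an expected 0.85 × 628.2 = 533.97. The firm offers 533.97 and keeps 720 − 533.97 = 186.03.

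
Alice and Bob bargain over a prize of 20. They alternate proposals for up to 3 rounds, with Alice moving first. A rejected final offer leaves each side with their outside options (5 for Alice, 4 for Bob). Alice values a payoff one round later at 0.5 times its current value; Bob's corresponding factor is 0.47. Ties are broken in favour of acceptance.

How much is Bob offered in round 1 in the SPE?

Round 3 (Alice proposes): Bob gets 4 if talks fail, so Alice offers 4 and keeps 16.
Round 2 (Bob proposes): Alice can get 16 next round, worth 0.5 × 16 = 8 now; Bob offers that and keeps 12.
Round 1 (Alice proposes): Bob can get 12 next round, worth 0.47 × 12 = 5.64 now; Alice offers that and keeps 14.36.

5.64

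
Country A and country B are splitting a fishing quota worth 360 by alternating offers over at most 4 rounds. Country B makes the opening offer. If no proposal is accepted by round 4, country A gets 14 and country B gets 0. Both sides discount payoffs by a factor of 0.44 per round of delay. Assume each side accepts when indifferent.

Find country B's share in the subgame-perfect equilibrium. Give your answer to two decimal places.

Round 4 (country A proposes): rejection yields 0 for country B; country A offers 0 and keeps 360.
Round 3 (country B proposes): country A can get 360 next round, worth 0.44 × 360 = 158.4 now; country B offers that and keeps 201.6.
Round 2 (country A proposes): country B can get 201.6 next round, worth 0.44 × 201.6 = 88.704 now. Country A offers 88.704 and keeps 360 − 88.704 = 271.296.
Round 1 (country B proposes): country A can get 271.296 next round, worth 0.44 × 271.296 = 119.37024 now, so country B offers 119.37024, keeping 240.62976.

240.63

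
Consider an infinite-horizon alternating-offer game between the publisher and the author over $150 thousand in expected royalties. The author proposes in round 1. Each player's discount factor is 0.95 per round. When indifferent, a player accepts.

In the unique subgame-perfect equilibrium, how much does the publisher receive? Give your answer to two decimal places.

When the author proposes, the publisher accepts any offer worth at least 0.95 times what the publisher would get by proposing next round; and vice versa.
This gives x = 150 − 0.95y and y = 150 − 0.95x, where x and y are each side's share when it proposes.
Hence (1 − 0.95·0.95)x = 150(1 − 0.95), i.e. 0.0975·x = 7.5.
x ≈ 76.9231; the publisher's share is 150 − x ≈ 73.0769.

73.08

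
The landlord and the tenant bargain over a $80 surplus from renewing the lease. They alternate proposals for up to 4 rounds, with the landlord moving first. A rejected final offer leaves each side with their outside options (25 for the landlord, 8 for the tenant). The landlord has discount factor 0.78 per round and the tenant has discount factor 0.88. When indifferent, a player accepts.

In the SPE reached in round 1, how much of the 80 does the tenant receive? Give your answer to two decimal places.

Round 4 (the tenant proposes): the landlord gets 25 if talks fail, so the tenant offers 25 and keeps 55.
Round 3 (the landlord proposes): the tenant can get 55 next round, worth 0.88 × 55 = 48.4 now. The landlord offers 48.4 and keeps 80 − 48.4 = 31.6.
Round 2 (the tenant proposes): the landlord can get 31.6 next round, worth 0.78 × 31.6 = 24.648 now, so the tenant offers 24.648, keeping 55.352.
Round 1 (the landlord proposes): the tenant can get 55.352 next round, worth 0.88 × 55.352 = 48.70976 now. The landlord offers 48.70976 and keeps 80 − 48.70976 = 31.29024.

48.71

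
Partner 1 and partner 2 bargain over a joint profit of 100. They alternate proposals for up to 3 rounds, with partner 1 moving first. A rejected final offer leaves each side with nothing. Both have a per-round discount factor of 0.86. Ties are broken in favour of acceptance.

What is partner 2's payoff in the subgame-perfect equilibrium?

Round 3 (partner 1 proposes): rejection yields 0 for partner 2; partner 1 offers 0 and keeps 100.
Round 2 (partner 2 proposes): partner 1 can get 100 next round, worth 0.86 × 100 = 86 now. Partner 2 offers 86 and keeps 100 − 86 = 14.
Round 1 (partner 1 proposes): partner 2 can get 14 next round, worth 0.86 × 14 = 12.04 now; partner 1 offers that and keeps 87.96.

12.04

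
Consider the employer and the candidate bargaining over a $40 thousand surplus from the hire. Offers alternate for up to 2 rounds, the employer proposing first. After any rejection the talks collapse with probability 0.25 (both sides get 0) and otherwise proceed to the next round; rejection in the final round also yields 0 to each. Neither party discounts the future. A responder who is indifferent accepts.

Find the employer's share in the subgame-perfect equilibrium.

Round 2 (the candidate proposes): the employer will accept anything ≥ 0, so the candidate offers 0 and keeps 40.
Round 1 (the employer proposes): rejecting gives the candidate an expected 0.75 × 40 = 30; the employer offers that and keeps 10.

10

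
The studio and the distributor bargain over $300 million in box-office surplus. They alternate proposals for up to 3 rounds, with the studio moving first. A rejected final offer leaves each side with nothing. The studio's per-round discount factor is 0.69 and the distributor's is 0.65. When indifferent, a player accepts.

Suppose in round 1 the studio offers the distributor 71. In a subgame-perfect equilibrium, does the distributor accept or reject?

Accept

Round 3 (the studio proposes): rejection yields 0 for the distributor; the studio offers 0 and keeps 300.
Round 2 (the distributor proposes): the studio can get 300 next round, worth 0.69 × 300 = 207 now. The distributor offers 207 and keeps 300 − 207 = 93.
So by rejecting in round 1, the distributor gets 93 next round, worth 0.65 × 93 = 60.45 now.
Offer 71 ≥ 60.45, so the distributor accepts.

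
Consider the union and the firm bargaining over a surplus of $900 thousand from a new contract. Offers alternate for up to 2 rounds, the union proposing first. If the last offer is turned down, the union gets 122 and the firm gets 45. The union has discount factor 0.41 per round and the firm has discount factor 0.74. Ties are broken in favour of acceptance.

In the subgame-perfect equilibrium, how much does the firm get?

575.72

Round 2 (the firm proposes): the union gets 122 if talks fail, so the firm offers 122 and keeps 778.
Round 1 (the union proposes): the firm can get 778 next round, worth 0.74 × 778 = 575.72 now; the union offers that and keeps 324.28.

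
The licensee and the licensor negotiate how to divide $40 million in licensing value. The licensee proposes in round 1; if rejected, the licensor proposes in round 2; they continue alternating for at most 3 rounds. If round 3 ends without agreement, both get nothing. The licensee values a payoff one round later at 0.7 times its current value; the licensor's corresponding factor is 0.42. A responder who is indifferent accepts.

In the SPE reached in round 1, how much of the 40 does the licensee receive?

34.96

Round 3 (the licensee proposes): rejection yields 0 for the licensor; the licensee offers 0 and keeps 40.
Round 2 (the licensor proposes): the licensee can get 40 next round, worth 0.7 × 40 = 28 now; the licensor offers that and keeps 12.
Round 1 (the licensee proposes): the licensor can get 12 next round, worth 0.42 × 12 = 5.04 now. The licensee offers 5.04 and keeps 40 − 5.04 = 34.96.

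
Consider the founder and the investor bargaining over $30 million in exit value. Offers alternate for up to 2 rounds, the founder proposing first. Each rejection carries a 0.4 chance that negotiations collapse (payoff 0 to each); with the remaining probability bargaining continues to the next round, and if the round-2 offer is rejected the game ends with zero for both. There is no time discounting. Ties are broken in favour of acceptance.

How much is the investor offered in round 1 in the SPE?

Round 2 (the investor proposes): the founder will accept anything ≥ 0, so the investor offers 0 and keeps 30.
Round 1 (the founder proposes): rejecting gives the investor an expected 0.6 × 30 = 18. The founder offers 18 and keeps 30 − 18 = 12.

18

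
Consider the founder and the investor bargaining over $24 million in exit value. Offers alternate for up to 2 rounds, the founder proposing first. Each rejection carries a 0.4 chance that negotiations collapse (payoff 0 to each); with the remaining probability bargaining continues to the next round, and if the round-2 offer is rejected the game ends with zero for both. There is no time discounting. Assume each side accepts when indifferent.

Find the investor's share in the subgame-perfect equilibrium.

Round 2 (the investor proposes): rejection yields 0 for the founder; the investor offers 0 and keeps 24.
Round 1 (the founder proposes): rejecting gives the investor an expected 0.6 × 24 = 14.4, so the founder offers 14.4, keeping 9.6.

14.4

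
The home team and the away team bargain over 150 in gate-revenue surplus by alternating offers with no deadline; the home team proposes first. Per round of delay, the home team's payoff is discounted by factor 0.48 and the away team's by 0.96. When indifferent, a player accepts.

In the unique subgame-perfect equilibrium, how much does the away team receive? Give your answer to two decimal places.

138.87

When the home team proposes, the away team accepts any offer worth at least 0.96 times what the away team would get by proposing next round; and vice versa.
This gives x = 150 − 0.96y and y = 150 − 0.48x, where x and y are each side's share when it proposes.
Hence (1 − 0.96·0.48)x = 150(1 − 0.96), i.e. 0.5392·x = 6.
x ≈ 11.1276; the away team's share is 150 − x ≈ 138.8724.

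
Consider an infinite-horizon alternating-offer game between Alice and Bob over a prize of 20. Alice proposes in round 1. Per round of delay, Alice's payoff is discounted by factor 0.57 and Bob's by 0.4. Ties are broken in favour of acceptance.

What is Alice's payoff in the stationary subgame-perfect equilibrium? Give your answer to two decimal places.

In a stationary SPE each proposer offers the other exactly their discounted continuation value.
If Alice keeps x when proposing and Bob keeps y when proposing, then x = 20 − 0.4y and y = 20 − 0.57x.
Solving: x = 20(1 − 0.4) / (1 − 0.57·0.4) = 12 / 0.772 ≈ 15.5440.
Bob gets 20 − 15.5440 ≈ 4.4560.

15.54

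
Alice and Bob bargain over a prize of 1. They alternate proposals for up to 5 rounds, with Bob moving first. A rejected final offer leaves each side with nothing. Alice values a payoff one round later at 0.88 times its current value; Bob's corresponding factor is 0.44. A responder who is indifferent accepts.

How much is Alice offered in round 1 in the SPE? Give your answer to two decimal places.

Round 5 (Bob proposes): rejection yields 0 for Alice; Bob offers 0 and keeps 1.
Round 4 (Alice proposes): Bob can get 1 next round, worth 0.44 × 1 = 0.44 now. Alice offers 0.44 and keeps 1 − 0.44 = 0.56.
Round 3 (Bob proposes): Alice can get 0.56 next round, worth 0.88 × 0.56 = 0.4928 now. Bob offers 0.4928 and keeps 1 − 0.4928 = 0.5072.
Round 2 (Alice proposes): Bob can get 0.5072 next round, worth 0.44 × 0.5072 = 0.223168 now. Alice offers 0.223168 and keeps 1 − 0.223168 = 0.776832.
Round 1 (Bob proposes): Alice can get 0.776832 next round, worth 0.88 × 0.776832 = 0.68361216 now, so Bob offers 0.68361216, keeping 0.31638784.

0.68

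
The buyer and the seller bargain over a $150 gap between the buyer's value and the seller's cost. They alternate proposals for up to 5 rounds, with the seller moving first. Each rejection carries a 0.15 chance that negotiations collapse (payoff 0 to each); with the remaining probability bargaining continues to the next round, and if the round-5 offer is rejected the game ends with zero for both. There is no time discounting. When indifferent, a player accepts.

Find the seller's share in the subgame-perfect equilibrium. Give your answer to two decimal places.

117.06

By backward induction:
Round 5 (the seller proposes): the buyer will accept anything ≥ 0, so the seller offers 0 and keeps 150.
Round 4 (the buyer proposes): rejecting gives the seller an expected 0.85 × 150 = 127.5; the buyer offers that and keeps 22.5.
Round 3 (the seller proposes): rejecting gives the buyer an expected 0.85 × 22.5 = 19.125. The seller offers 19.125 and keeps 150 − 19.125 = 130.875.
Round 2 (the buyer proposes): rejecting gives the seller an expected 0.85 × 130.875 = 111.24375. The buyer offers 111.24375 and keeps 150 − 111.24375 = 38.75625.
Round 1 (the seller proposes): rejecting gives the buyer an expected 0.85 × 38.75625 = 32.9428125; the seller offers that and keeps 117.0571875.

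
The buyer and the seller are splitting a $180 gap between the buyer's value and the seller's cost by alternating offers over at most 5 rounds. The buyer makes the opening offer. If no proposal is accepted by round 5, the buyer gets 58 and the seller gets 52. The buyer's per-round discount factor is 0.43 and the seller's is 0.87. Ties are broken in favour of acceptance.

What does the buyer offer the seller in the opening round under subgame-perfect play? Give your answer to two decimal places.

129.93

Round 5 (the buyer proposes): the seller gets 52 if talks fail, so the buyer offers 52 and keeps 128.
Round 4 (the seller proposes): the buyer can get 128 next round, worth 0.43 × 128 = 55.04 now; the seller offers that and keeps 124.96.
Round 3 (the buyer proposes): the seller can get 124.96 next round, worth 0.87 × 124.96 = 108.7152 now; the buyer offers that and keeps 71.2848.
Round 2 (the seller proposes): the buyer can get 71.2848 next round, worth 0.43 × 71.2848 = 30.652464 now, so the seller offers 30.652464, keeping 149.347536.
Round 1 (the buyer proposes): the seller can get 149.347536 next round, worth 0.87 × 149.347536 = 129.93235632 now; the buyer offers that and keeps 50.06764368.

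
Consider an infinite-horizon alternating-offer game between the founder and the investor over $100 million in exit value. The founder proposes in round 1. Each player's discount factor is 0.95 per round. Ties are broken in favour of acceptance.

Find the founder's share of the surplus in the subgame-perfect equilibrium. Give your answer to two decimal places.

Let x be the founder's share when the founder proposes and y be the investor's share when the investor proposes.
The investor accepts iff offered ≥ 0.95·y, so x = 100 − 0.95y. Symmetrically y = 100 − 0.95x.
Substituting: x = 100 − 0.95(100 − 0.95x), giving x(1 − 0.95·0.95) = 100(1 − 0.95).
So x = 100 × 0.05 / 0.0975 ≈ 51.2821, and the investor receives 100 − x ≈ 48.7179.

51.28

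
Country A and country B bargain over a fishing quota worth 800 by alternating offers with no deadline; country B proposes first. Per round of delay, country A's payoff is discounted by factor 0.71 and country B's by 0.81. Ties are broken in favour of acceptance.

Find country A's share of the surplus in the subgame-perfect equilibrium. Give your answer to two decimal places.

253.99

When country B proposes, country A accepts any offer worth at least 0.71 times what country A would get by proposing next round; and vice versa.
This gives x = 800 − 0.71y and y = 800 − 0.81x, where x and y are each side's share when it proposes.
Hence (1 − 0.71·0.81)x = 800(1 − 0.71), i.e. 0.4249·x = 232.
x ≈ 546.0108; country A's share is 800 − x ≈ 253.9892.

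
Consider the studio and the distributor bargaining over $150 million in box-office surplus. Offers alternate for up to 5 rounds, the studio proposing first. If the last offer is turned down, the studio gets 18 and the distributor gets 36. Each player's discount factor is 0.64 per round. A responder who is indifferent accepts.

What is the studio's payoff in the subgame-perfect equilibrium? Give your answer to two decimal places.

Round 5 (the studio proposes): the distributor gets 36 if talks fail, so the studio offers 36 and keeps 114.
Round 4 (the distributor proposes): the studio can get 114 next round, worth 0.64 × 114 = 72.96 now, so the distributor offers 72.96, keeping 77.04.
Round 3 (the studio proposes): the distributor can get 77.04 next round, worth 0.64 × 77.04 = 49.3056 now. The studio offers 49.3056 and keeps 150 − 49.3056 = 100.6944.
Round 2 (the distributor proposes): the studio can get 100.6944 next round, worth 0.64 × 100.6944 = 64.444416 now, so the distributor offers 64.444416, keeping 85.555584.
Round 1 (the studio proposes): the distributor can get 85.555584 next round, worth 0.64 × 85.555584 = 54.75557376 now; the studio offers that and keeps 95.24442624.

95.24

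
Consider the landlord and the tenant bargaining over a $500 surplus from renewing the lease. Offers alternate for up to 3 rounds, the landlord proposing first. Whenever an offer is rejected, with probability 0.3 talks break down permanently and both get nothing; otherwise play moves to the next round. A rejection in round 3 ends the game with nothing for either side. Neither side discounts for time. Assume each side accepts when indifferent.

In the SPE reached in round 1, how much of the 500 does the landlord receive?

395

By backward induction:
Round 3 (the landlord proposes): the tenant will accept anything ≥ 0, so the landlord offers 0 and keeps 500.
Round 2 (the tenant proposes): rejecting gives the landlord an expected 0.7 × 500 = 350; the tenant offers that and keeps 150.
Round 1 (the landlord proposes): rejecting gives the tenant an expected 0.7 × 150 = 105. The landlord offers 105 and keeps 500 − 105 = 395.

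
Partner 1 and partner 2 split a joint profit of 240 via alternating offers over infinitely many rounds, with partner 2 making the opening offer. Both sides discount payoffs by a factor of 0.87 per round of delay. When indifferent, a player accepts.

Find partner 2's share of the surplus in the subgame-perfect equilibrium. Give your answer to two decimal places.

When partner 2 proposes, partner 1 accepts any offer worth at least 0.87 times what partner 1 would get by proposing next round; and vice versa.
This gives x = 240 − 0.87y and y = 240 − 0.87x, where x and y are each side's share when it proposes.
Hence (1 − 0.87·0.87)x = 240(1 − 0.87), i.e. 0.2431·x = 31.2.
x ≈ 128.3422; partner 1's share is 240 − x ≈ 111.6578.

128.34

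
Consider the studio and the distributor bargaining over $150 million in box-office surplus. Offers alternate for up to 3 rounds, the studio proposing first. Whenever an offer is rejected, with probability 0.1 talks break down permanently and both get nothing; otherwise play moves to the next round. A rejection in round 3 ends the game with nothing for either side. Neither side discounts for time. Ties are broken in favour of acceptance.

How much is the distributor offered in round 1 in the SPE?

Round 3 (the studio proposes): rejection yields 0 for the distributor; the studio offers 0 and keeps 150.
Round 2 (the distributor proposes): rejecting gives the studio an expected 0.9 × 150 = 135, so the distributor offers 135, keeping 15.
Round 1 (the studio proposes): rejecting gives the distributor an expected 0.9 × 15 = 13.5; the studio offers that and keeps 136.5.

13.5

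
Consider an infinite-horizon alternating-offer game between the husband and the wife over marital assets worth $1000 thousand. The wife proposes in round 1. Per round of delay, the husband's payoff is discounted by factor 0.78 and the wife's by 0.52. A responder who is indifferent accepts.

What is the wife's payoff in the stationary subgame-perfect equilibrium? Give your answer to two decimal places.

370.12

Let x be the wife's share when the wife proposes and y be the husband's share when the husband proposes.
The husband accepts iff offered ≥ 0.78·y, so x = 1000 − 0.78y. Symmetrically y = 1000 − 0.52x.
Substituting: x = 1000 − 0.78(1000 − 0.52x), giving x(1 − 0.52·0.78) = 1000(1 − 0.78).
So x = 1000 × 0.22 / 0.5944 ≈ 370.1211, and the husband receives 1000 − x ≈ 629.8789.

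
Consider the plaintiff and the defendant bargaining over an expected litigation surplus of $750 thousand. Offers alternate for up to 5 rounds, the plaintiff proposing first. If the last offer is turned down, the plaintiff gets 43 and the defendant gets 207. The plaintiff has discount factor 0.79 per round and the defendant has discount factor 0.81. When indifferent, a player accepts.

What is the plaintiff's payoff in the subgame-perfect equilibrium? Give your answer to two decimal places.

456.03

Round 5 (the plaintiff proposes): the defendant gets 207 if talks fail, so the plaintiff offers 207 and keeps 543.
Round 4 (the defendant proposes): the plaintiff can get 543 next round, worth 0.79 × 543 = 428.97 now; the defendant offers that and keeps 321.03.
Round 3 (the plaintiff proposes): the defendant can get 321.03 next round, worth 0.81 × 321.03 = 260.0343 now, so the plaintiff offers 260.0343, keeping 489.9657.
Round 2 (the defendant proposes): the plaintiff can get 489.9657 next round, worth 0.79 × 489.9657 = 387.072903 now; the defendant offers that and keeps 362.927097.
Round 1 (the plaintiff proposes): the defendant can get 362.927097 next round, worth 0.81 × 362.927097 = 293.97094857 now. The plaintiff offers 293.97094857 and keeps 750 − 293.97094857 = 456.02905143.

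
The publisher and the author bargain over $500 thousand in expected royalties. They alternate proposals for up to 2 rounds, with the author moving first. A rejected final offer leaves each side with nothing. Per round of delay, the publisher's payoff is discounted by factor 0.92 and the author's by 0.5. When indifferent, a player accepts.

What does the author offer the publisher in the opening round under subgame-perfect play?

Round 2 (the publisher proposes): rejection yields 0 for the author; the publisher offers 0 and keeps 500.
Round 1 (the author proposes): the publisher can get 500 next round, worth 0.92 × 500 = 460 now. The author offers 460 and keeps 500 − 460 = 40.

460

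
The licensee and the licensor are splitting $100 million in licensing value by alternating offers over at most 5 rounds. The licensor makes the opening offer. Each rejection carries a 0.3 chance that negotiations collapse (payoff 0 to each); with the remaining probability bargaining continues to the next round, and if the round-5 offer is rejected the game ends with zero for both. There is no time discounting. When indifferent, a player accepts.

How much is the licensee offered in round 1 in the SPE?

31.29

Round 5 (the licensor proposes): the licensee will accept anything ≥ 0, so the licensor offers 0 and keeps 100.
Round 4 (the licensee proposes): rejecting gives the licensor an expected 0.7 × 100 = 70. The licensee offers 70 and keeps 100 − 70 = 30.
Round 3 (the licensor proposes): rejecting gives the licensee an expected 0.7 × 30 = 21, so the licensor offers 21, keeping 79.
Round 2 (the licensee proposes): rejecting gives the licensor an expected 0.7 × 79 = 55.3, so the licensee offers 55.3, keeping 44.7.
Round 1 (the licensor proposes): rejecting gives the licensee an expected 0.7 × 44.7 = 31.29; the licensor offers that and keeps 68.71.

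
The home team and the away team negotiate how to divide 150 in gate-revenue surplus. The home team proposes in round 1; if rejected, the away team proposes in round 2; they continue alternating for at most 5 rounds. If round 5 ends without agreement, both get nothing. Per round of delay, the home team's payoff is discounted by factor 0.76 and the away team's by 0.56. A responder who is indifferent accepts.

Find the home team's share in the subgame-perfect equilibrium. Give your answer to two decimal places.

Round 5 (the home team proposes): the away team will accept anything ≥ 0, so the home team offers 0 and keeps 150.
Round 4 (the away team proposes): the home team can get 150 next round, worth 0.76 × 150 = 114 now. The away team offers 114 and keeps 150 − 114 = 36.
Round 3 (the home team proposes): the away team can get 36 next round, worth 0.56 × 36 = 20.16 now. The home team offers 20.16 and keeps 150 − 20.16 = 129.84.
Round 2 (the away team proposes): the home team can get 129.84 next round, worth 0.76 × 129.84 = 98.6784 now. The away team offers 98.6784 and keeps 150 − 98.6784 = 51.3216.
Round 1 (the home team proposes): the away team can get 51.3216 next round, worth 0.56 × 51.3216 = 28.740096 now; the home team offers that and keeps 121.259904.

121.26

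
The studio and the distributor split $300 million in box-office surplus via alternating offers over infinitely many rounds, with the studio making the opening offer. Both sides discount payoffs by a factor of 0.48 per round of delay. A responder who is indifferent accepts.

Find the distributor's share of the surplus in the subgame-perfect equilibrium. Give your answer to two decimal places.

97.30

Let x be the studio's share when the studio proposes and y be the distributor's share when the distributor proposes.
The distributor accepts iff offered ≥ 0.48·y, so x = 300 − 0.48y. Symmetrically y = 300 − 0.48x.
Substituting: x = 300 − 0.48(300 − 0.48x), giving x(1 − 0.48·0.48) = 300(1 − 0.48).
So x = 300 × 0.52 / 0.7696 ≈ 202.7027, and the distributor receives 300 − x ≈ 97.2973.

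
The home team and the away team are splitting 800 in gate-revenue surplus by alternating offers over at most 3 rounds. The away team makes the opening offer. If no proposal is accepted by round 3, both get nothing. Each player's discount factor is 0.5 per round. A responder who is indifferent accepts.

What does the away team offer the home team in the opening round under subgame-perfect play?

Round 3 (the away team proposes): rejection yields 0 for the home team; the away team offers 0 and keeps 800.
Round 2 (the home team proposes): the away team can get 800 next round, worth 0.5 × 800 = 400 now; the home team offers that and keeps 400.
Round 1 (the away team proposes): the home team can get 400 next round, worth 0.5 × 400 = 200 now. The away team offers 200 and keeps 800 − 200 = 600.

200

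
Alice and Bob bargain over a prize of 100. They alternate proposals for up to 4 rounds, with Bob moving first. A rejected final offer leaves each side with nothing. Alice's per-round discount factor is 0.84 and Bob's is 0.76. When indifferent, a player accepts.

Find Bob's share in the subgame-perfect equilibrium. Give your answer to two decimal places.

Round 4 (Alice proposes): rejection yields 0 for Bob; Alice offers 0 and keeps 100.
Round 3 (Bob proposes): Alice can get 100 next round, worth 0.84 × 100 = 84 now. Bob offers 84 and keeps 100 − 84 = 16.
Round 2 (Alice proposes): Bob can get 16 next round, worth 0.76 × 16 = 12.16 now. Alice offers 12.16 and keeps 100 − 12.16 = 87.84.
Round 1 (Bob proposes): Alice can get 87.84 next round, worth 0.84 × 87.84 = 73.7856 now; Bob offers that and keeps 26.2144.

26.21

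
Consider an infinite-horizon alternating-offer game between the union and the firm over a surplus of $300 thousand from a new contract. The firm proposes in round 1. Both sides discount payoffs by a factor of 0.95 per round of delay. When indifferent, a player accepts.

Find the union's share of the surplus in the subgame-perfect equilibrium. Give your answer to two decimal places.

Let x be the firm's share when the firm proposes and y be the union's share when the union proposes.
The union accepts iff offered ≥ 0.95·y, so x = 300 − 0.95y. Symmetrically y = 300 − 0.95x.
Substituting: x = 300 − 0.95(300 − 0.95x), giving x(1 − 0.95·0.95) = 300(1 − 0.95).
So x = 300 × 0.05 / 0.0975 ≈ 153.8462, and the union receives 300 − x ≈ 146.1538.

146.15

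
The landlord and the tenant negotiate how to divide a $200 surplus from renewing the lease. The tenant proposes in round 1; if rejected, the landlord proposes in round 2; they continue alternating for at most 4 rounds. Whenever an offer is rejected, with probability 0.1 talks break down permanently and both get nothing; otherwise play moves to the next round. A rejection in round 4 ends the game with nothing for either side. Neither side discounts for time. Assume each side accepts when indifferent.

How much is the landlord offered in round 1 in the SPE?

163.8

By backward induction:
Round 4 (the landlord proposes): the tenant will accept anything ≥ 0, so the landlord offers 0 and keeps 200.
Round 3 (the tenant proposes): rejecting gives the landlord an expected 0.9 × 200 = 180; the tenant offers that and keeps 20.
Round 2 (the landlord proposes): rejecting gives the tenant an expected 0.9 × 20 = 18; the landlord offers that and keeps 182.
Round 1 (the tenant proposes): rejecting gives the landlord an expected 0.9 × 182 = 163.8; the tenant offers that and keeps 36.2.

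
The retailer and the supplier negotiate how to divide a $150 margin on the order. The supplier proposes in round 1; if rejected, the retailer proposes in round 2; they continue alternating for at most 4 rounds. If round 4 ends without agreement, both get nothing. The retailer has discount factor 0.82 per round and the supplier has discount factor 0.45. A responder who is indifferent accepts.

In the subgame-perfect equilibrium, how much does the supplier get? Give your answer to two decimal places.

36.96

Round 4 (the retailer proposes): the supplier will accept anything ≥ 0, so the retailer offers 0 and keeps 150.
Round 3 (the supplier proposes): the retailer can get 150 next round, worth 0.82 × 150 = 123 now, so the supplier offers 123, keeping 27.
Round 2 (the retailer proposes): the supplier can get 27 next round, worth 0.45 × 27 = 12.15 now. The retailer offers 12.15 and keeps 150 − 12.15 = 137.85.
Round 1 (the supplier proposes): the retailer can get 137.85 next round, worth 0.82 × 137.85 = 113.037 now. The supplier offers 113.037 and keeps 150 − 113.037 = 36.963.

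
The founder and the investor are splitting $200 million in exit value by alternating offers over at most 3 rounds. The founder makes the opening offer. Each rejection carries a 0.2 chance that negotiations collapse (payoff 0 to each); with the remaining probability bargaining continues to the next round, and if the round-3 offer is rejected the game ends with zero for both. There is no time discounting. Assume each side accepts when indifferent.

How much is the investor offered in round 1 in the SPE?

32

Round 3 (the founder proposes): the investor will accept anything ≥ 0, so the founder offers 0 and keeps 200.
Round 2 (the investor proposes): rejecting gives the founder an expected 0.8 × 200 = 160, so the investor offers 160, keeping 40.
Round 1 (the founder proposes): rejecting gives the investor an expected 0.8 × 40 = 32; the founder offers that and keeps 168.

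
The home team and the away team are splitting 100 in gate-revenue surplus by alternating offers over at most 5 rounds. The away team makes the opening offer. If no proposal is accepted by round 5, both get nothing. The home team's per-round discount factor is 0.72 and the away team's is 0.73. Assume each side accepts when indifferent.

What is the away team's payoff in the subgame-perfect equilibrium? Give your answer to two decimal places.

Round 5 (the away team proposes): rejection yields 0 for the home team; the away team offers 0 and keeps 100.
Round 4 (the home team proposes): the away team can get 100 next round, worth 0.73 × 100 = 73 now. The home team offers 73 and keeps 100 − 73 = 27.
Round 3 (the away team proposes): the home team can get 27 next round, worth 0.72 × 27 = 19.44 now, so the away team offers 19.44, keeping 80.56.
Round 2 (the home team proposes): the away team can get 80.56 next round, worth 0.73 × 80.56 = 58.8088 now, so the home team offers 58.8088, keeping 41.1912.
Round 1 (the away team proposes): the home team can get 41.1912 next round, worth 0.72 × 41.1912 = 29.657664 now, so the away team offers 29.657664, keeping 70.342336.

70.34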